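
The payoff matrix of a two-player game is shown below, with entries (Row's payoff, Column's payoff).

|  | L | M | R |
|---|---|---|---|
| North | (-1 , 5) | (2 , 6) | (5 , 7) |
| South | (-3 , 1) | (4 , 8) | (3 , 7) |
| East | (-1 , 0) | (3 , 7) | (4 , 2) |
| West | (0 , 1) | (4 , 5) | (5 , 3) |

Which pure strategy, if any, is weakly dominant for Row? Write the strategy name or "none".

West vs North: L: 0>-1, M: 4>2, R: 5=5.
West vs South: L: 0>-3, M: 4=4, R: 5>3.
West vs East: L: 0>-1, M: 4>3, R: 5>4.
West is at least as good as every other strategy against every opponent action, so it is weakly dominant.

West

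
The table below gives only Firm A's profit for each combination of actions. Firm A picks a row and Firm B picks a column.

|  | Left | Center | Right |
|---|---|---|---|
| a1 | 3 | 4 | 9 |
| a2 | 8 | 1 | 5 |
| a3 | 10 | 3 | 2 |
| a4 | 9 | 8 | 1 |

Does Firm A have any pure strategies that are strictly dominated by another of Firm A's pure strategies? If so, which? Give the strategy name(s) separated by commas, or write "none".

none

a1 is not dominated — it holds its own against a2 at Center (4>1); a3 at Center (4>3); a4 at Right (9>1).
a2 is not dominated — it holds its own against a1 at Left (8>3); a3 at Right (5>2); a4 at Right (5>1).
a3: no other strategy beats it everywhere (a1 at Left (10>3); a2 at Left (10>8); a4 at Left (10>9)).
Nothing dominates a4: a1 at Left (9>3); a2 at Left (9>8); a3 at Center (8>3).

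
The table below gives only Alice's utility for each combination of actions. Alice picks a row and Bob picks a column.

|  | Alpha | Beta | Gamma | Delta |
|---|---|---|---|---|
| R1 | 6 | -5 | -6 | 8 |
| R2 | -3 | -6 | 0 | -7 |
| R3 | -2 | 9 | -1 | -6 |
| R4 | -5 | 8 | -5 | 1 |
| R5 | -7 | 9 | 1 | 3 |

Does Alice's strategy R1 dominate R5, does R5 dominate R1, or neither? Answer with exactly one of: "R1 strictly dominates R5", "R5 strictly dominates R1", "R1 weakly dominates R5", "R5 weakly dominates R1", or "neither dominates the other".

neither dominates the other

Compare R1 to R5 across each opponent action: Alpha: 6>-7, Beta: -5<9, Gamma: -6<1, Delta: 8>3.
R1 does better at Alpha, Delta but worse at Beta, Gamma; neither strategy dominates the other.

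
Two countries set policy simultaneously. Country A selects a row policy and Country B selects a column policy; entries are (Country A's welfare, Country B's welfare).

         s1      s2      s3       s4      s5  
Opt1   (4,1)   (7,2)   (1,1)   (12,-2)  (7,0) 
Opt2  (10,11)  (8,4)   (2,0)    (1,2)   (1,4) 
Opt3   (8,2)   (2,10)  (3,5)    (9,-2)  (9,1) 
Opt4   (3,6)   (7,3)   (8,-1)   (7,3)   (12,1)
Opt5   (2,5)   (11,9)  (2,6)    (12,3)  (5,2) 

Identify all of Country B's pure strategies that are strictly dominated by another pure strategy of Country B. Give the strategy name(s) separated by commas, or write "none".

s1: no other strategy beats it everywhere (s2 at Opt2 (11>4); s3 at Opt1 (1=1); s4 at Opt1 (1>-2); s5 at Opt1 (1>0)).
s2 is not dominated — it holds its own against s1 at Opt1 (2>1); s3 at Opt1 (2>1); s4 at Opt1 (2>-2); s5 at Opt1 (2>0).
s2 strictly dominates s3 — Opt1: 2>1, Opt2: 4>0, Opt3: 10>5, Opt4: 3>-1, Opt5: 9>6.
s4 is strictly dominated by s1 (Opt1: 1>-2, Opt2: 11>2, Opt3: 2>-2, Opt4: 6>3, Opt5: 5>3).
s5 is strictly dominated by s1 (Opt1: 1>0, Opt2: 11>4, Opt3: 2>1, Opt4: 6>1, Opt5: 5>2).

s3, s4, s5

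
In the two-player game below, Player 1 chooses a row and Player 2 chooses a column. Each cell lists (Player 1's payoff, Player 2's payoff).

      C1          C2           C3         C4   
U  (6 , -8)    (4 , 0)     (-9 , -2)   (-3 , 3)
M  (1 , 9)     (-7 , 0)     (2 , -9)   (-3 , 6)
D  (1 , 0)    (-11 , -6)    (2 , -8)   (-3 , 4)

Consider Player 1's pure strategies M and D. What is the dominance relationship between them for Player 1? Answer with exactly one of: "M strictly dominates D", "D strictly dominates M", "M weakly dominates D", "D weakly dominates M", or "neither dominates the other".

Compare M to D across every action of Player 2: C1: 1=1, C2: -7>-11, C3: 2=2, C4: -3=-3.
M is at least as good everywhere and strictly better somewhere (tied only at C1, C3, C4), so M weakly but not strictly dominates D.

M weakly dominates D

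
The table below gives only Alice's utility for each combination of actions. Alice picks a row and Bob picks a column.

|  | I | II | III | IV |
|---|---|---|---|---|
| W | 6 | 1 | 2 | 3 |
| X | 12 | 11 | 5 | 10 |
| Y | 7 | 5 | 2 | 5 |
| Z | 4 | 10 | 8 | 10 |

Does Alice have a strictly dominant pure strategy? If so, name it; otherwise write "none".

W fails to dominate X at I (6<12).
X fails to dominate Z at III (5<8).
Y fails to dominate W at III (2=2).
Z fails to dominate W at I (4<6).
No single strategy dominates all the others.

none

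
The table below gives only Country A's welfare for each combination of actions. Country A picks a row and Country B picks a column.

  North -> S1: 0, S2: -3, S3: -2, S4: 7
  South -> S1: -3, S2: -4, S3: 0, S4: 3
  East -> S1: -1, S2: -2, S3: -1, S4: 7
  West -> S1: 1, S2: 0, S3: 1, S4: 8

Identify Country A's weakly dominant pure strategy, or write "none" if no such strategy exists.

West

West vs North: S1: 1>0, S2: 0>-3, S3: 1>-2, S4: 8>7.
West vs South: S1: 1>-3, S2: 0>-4, S3: 1>0, S4: 8>3.
West vs East: S1: 1>-1, S2: 0>-2, S3: 1>-1, S4: 8>7.
West is at least as good as every other strategy against every opponent action, so it is weakly dominant.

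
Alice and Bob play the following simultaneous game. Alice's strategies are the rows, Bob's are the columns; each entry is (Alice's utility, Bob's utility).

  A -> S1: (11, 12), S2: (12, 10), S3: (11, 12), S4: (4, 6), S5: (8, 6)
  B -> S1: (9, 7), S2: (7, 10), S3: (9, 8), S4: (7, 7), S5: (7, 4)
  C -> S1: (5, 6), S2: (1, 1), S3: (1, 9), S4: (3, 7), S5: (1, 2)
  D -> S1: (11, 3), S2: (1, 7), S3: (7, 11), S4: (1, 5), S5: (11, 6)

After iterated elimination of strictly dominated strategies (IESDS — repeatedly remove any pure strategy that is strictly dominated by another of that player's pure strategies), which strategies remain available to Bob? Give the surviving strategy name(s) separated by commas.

Alice's strategy C is strictly dominated by A (S1: 11>5, S2: 12>1, S3: 11>1, S4: 4>3, S5: 8>1) and is removed.
For Bob, S2 strictly dominates S4 on the remaining rows (A: 10>6, B: 10>7, D: 7>5); eliminate S4.
Alice's strategy B is strictly dominated by A (S1: 11>9, S2: 12>7, S3: 11>9, S5: 8>7) and is removed.
For Bob, S3 strictly dominates S2 on the remaining rows (A: 12>10, D: 11>7); eliminate S2.
For Bob, S3 strictly dominates S5 on the remaining rows (A: 12>6, D: 11>6); eliminate S5.
Among the remaining strategies, none is strictly dominated by another pure strategy of the same player, so the elimination stops.
Surviving strategies — Alice: {A, D}; Bob: {S1, S3}.

S1, S3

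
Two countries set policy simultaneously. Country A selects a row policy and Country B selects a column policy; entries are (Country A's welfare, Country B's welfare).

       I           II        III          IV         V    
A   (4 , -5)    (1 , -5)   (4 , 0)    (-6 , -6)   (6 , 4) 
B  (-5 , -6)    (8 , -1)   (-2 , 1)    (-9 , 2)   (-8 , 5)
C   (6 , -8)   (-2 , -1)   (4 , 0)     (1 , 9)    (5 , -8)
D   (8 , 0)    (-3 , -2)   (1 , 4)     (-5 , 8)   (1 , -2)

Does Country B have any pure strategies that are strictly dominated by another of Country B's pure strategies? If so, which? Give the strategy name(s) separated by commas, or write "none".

I, II

I: dominated, since III does at least as well everywhere (A: 0>-5, B: 1>-6, C: 0>-8, D: 4>0).
II: dominated, since III does at least as well everywhere (A: 0>-5, B: 1>-1, C: 0>-1, D: 4>-2).
Nothing dominates III: I at A (0>-5); II at A (0>-5); IV at A (0>-6); V at C (0>-8).
Nothing dominates IV: I at B (2>-6); II at B (2>-1); III at B (2>1); V at C (9>-8).
Nothing dominates V: I at A (4>-5); II at A (4>-5); III at A (4>0); IV at A (4>-6).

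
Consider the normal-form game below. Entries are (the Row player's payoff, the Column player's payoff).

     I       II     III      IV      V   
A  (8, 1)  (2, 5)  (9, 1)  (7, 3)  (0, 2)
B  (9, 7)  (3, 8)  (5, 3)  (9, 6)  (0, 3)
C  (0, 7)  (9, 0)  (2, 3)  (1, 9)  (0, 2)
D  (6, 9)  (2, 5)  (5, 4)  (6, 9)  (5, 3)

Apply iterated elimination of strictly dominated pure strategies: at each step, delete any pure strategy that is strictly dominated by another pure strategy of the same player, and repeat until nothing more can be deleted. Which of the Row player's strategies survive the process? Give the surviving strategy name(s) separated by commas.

For the Column player, IV strictly dominates III on the remaining rows (A: 3>1, B: 6>3, C: 9>3, D: 9>4); eliminate III.
The Column player's strategy V is strictly dominated by IV (A: 3>2, B: 6>3, C: 9>2, D: 9>3) and is removed.
The Row player's strategy A is strictly dominated by B (I: 9>8, II: 3>2, IV: 9>7) and is removed.
The Row player's strategy D is strictly dominated by B (I: 9>6, II: 3>2, IV: 9>6) and is removed.
Among the remaining strategies, none is strictly dominated by another pure strategy of the same player, so the elimination stops.
Surviving strategies — the Row player: {B, C}; the Column player: {I, II, IV}.

B, C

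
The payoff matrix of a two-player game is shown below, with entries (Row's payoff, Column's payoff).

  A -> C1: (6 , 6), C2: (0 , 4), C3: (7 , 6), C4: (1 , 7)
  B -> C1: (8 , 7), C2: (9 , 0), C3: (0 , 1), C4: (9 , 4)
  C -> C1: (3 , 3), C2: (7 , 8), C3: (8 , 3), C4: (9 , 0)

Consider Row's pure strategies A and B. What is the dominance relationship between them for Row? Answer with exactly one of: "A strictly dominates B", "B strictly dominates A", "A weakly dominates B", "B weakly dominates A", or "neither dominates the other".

A's payoffs vs B's, by Column's action — C1: 6<8, C2: 0<9, C3: 7>0, C4: 1<9.
A does better at C3 but worse at C1, C2, C4; neither strategy dominates the other.

neither dominates the other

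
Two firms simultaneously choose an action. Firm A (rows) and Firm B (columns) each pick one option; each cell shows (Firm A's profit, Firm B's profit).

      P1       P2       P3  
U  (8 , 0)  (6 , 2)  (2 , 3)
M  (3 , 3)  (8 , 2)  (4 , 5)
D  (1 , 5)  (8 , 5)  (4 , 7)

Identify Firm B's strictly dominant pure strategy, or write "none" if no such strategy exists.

P3

P3 vs P1: U: 3>0, M: 5>3, D: 7>5.
P3 vs P2: U: 3>2, M: 5>2, D: 7>5.
P3 strictly beats every other strategy against every opponent action, so it is strictly dominant.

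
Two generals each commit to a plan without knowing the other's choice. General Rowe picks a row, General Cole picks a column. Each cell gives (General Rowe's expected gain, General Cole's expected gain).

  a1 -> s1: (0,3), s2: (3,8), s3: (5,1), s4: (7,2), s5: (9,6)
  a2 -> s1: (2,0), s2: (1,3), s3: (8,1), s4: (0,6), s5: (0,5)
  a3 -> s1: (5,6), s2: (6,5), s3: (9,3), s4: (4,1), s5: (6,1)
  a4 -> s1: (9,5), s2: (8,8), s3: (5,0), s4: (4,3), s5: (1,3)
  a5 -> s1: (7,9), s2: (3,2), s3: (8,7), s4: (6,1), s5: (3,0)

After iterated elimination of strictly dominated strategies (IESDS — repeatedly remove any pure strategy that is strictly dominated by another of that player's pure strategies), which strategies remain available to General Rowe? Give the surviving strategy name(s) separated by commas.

a4

General Rowe's strategy a2 is strictly dominated by a3 (s1: 5>2, s2: 6>1, s3: 9>8, s4: 4>0, s5: 6>0) and is removed.
For General Cole, s1 strictly dominates s3 on the remaining rows (a1: 3>1, a3: 6>3, a4: 5>0, a5: 9>7); eliminate s3.
For General Cole, s1 strictly dominates s4 on the remaining rows (a1: 3>2, a3: 6>1, a4: 5>3, a5: 9>1); eliminate s4.
For General Cole, s2 strictly dominates s5 on the remaining rows (a1: 8>6, a3: 5>1, a4: 8>3, a5: 2>0); eliminate s5.
Row a1 is eliminated: a3 beats it against every remaining column (s1: 5>0, s2: 6>3).
For General Rowe, a4 strictly dominates a3 on the remaining columns (s1: 9>5, s2: 8>6); eliminate a3.
General Rowe's strategy a5 is strictly dominated by a4 (s1: 9>7, s2: 8>3) and is removed.
Column s1 is eliminated: s2 beats it against every remaining row (a4: 8>5).
Among the remaining strategies, none is strictly dominated by another pure strategy of the same player, so the elimination stops.
Surviving strategies — General Rowe: {a4}; General Cole: {s2}.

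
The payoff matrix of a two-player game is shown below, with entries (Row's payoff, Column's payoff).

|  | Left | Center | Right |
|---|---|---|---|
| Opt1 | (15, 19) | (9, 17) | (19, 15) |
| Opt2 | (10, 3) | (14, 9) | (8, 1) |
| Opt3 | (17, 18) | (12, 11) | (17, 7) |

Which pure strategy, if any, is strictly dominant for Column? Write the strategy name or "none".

none

Left fails to dominate Center at Opt2 (3<9).
Center fails to dominate Left at Opt1 (17<19).
Right fails to dominate Left at Opt1 (15<19).
No single strategy dominates all the others.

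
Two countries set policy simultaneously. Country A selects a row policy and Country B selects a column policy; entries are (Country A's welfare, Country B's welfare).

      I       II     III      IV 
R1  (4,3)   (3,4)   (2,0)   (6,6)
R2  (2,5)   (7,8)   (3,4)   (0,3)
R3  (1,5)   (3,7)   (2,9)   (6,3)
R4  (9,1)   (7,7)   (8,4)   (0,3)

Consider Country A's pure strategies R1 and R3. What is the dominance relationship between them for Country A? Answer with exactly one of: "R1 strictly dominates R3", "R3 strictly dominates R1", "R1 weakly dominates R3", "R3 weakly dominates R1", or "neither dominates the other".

Compare R1 to R3 across each opponent action: I: 4>1, II: 3=3, III: 2=2, IV: 6=6.
R1 is at least as good everywhere and strictly better somewhere (tied only at II, III, IV), so R1 weakly but not strictly dominates R3.

R1 weakly dominates R3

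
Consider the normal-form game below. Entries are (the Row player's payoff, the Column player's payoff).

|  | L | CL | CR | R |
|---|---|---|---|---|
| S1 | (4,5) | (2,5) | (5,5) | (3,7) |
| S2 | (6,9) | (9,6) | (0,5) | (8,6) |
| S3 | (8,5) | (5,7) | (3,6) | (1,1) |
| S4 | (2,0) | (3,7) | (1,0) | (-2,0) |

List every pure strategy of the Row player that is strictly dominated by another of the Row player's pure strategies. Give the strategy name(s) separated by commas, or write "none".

Nothing dominates S1: S2 at CR (5>0); S3 at CR (5>3); S4 at L (4>2).
S2 is not dominated — it holds its own against S1 at L (6>4); S3 at CL (9>5); S4 at L (6>2).
S3: no other strategy beats it everywhere (S1 at L (8>4); S2 at L (8>6); S4 at L (8>2)).
S4: dominated, since S3 does at least as well everywhere (L: 8>2, CL: 5>3, CR: 3>1, R: 1>-2).

S4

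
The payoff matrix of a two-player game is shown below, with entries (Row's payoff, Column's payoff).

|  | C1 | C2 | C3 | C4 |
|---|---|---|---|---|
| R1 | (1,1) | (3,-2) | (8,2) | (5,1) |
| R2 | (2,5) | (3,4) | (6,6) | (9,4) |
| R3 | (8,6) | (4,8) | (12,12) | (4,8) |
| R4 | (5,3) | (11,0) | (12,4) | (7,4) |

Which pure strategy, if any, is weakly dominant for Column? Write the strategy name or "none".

C3 vs C1: R1: 2>1, R2: 6>5, R3: 12>6, R4: 4>3.
C3 vs C2: R1: 2>-2, R2: 6>4, R3: 12>8, R4: 4>0.
C3 vs C4: R1: 2>1, R2: 6>4, R3: 12>8, R4: 4=4.
C3 is at least as good as every other strategy against every opponent action, so it is weakly dominant.

C3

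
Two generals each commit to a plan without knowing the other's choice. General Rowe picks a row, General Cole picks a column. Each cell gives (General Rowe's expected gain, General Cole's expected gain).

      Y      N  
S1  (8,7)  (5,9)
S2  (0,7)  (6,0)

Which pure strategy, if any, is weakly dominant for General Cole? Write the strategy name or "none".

Y fails to dominate N at S1 (7<9).
N fails to dominate Y at S2 (0<7).
No single strategy dominates all the others.

none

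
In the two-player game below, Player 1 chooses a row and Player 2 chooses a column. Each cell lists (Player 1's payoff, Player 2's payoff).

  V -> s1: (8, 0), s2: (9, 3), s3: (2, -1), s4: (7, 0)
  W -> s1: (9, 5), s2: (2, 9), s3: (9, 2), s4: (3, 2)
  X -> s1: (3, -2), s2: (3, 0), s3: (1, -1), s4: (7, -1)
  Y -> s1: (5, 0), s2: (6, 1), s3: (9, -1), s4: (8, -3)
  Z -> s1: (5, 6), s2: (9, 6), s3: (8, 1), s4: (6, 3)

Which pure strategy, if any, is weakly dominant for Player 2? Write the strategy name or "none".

s2

s2 vs s1: V: 3>0, W: 9>5, X: 0>-2, Y: 1>0, Z: 6=6.
s2 vs s3: V: 3>-1, W: 9>2, X: 0>-1, Y: 1>-1, Z: 6>1.
s2 vs s4: V: 3>0, W: 9>2, X: 0>-1, Y: 1>-3, Z: 6>3.
s2 is at least as good as every other strategy against every opponent action, so it is weakly dominant.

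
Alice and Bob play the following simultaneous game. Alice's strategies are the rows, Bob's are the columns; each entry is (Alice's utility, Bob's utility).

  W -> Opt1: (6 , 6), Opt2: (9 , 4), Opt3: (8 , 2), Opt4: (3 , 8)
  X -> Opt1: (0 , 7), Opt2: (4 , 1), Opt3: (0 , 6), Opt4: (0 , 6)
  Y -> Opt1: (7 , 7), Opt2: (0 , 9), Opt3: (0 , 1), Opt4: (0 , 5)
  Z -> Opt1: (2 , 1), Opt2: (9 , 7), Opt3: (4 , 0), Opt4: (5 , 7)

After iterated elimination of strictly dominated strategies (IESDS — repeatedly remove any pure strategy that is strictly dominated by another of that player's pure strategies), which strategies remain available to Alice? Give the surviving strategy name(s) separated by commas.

W, Y, Z

For Alice, W strictly dominates X on the remaining columns (Opt1: 6>0, Opt2: 9>4, Opt3: 8>0, Opt4: 3>0); eliminate X.
Bob's strategy Opt3 is strictly dominated by Opt1 (W: 6>2, Y: 7>1, Z: 1>0) and is removed.
Among the remaining strategies, none is strictly dominated by another pure strategy of the same player, so the elimination stops.
Surviving strategies — Alice: {W, Y, Z}; Bob: {Opt1, Opt2, Opt4}.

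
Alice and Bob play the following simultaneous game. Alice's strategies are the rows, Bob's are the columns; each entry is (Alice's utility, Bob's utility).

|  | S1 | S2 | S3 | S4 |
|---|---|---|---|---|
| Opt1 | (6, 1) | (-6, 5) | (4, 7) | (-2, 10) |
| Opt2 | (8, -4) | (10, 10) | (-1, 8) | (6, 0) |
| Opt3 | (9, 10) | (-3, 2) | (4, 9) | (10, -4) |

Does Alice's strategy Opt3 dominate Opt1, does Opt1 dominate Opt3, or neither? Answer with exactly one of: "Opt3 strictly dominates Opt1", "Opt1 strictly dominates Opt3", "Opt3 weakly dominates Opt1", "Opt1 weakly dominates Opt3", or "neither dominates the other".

Opt3 weakly dominates Opt1

Compare Opt3 to Opt1 across each choice by Bob: S1: 9>6, S2: -3>-6, S3: 4=4, S4: 10>-2.
Opt3 is at least as good everywhere and strictly better somewhere (tied only at S3), so Opt3 weakly but not strictly dominates Opt1.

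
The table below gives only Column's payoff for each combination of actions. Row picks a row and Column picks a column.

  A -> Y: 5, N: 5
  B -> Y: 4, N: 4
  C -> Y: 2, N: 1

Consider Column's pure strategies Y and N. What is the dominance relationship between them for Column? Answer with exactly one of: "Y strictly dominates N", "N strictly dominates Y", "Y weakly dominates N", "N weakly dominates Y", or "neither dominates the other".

Compare Y to N across each choice by Row: A: 5=5, B: 4=4, C: 2>1.
Y is at least as good everywhere and strictly better somewhere (tied only at A, B), so Y weakly but not strictly dominates N.

Y weakly dominates N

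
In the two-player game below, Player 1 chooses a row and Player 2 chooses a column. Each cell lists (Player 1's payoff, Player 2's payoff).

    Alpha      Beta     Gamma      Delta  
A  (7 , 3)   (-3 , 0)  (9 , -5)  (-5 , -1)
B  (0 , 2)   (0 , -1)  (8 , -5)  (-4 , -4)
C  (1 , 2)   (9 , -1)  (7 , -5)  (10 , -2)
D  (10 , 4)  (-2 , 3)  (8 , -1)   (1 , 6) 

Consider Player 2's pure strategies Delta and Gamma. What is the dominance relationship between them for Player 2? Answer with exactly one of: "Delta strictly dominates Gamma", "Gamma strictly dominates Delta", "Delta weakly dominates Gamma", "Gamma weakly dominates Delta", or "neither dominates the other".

Compare Delta to Gamma across each opponent action: A: -1>-5, B: -4>-5, C: -2>-5, D: 6>-1.
Every comparison favours Delta, so Delta strictly dominates Gamma.

Delta strictly dominates Gamma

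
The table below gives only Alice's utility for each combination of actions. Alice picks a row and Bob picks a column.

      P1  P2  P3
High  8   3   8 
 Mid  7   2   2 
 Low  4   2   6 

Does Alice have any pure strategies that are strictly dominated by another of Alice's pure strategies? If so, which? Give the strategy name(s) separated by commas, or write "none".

High is not dominated — it holds its own against Mid at P1 (8>7); Low at P1 (8>4).
High strictly dominates Mid — P1: 8>7, P2: 3>2, P3: 8>2.
High strictly dominates Low — P1: 8>4, P2: 3>2, P3: 8>6.

Mid, Low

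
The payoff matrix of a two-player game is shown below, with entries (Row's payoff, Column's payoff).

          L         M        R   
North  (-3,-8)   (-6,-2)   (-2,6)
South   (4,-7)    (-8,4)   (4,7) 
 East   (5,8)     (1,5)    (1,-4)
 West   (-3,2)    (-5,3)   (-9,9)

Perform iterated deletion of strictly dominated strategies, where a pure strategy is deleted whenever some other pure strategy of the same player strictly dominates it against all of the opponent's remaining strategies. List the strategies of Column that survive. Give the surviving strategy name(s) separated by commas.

L, M, R

Row North is eliminated: East beats it against every remaining column (L: 5>-3, M: 1>-6, R: 1>-2).
Row's strategy West is strictly dominated by East (L: 5>-3, M: 1>-5, R: 1>-9) and is removed.
Among the remaining strategies, none is strictly dominated by another pure strategy of the same player, so the elimination stops.
Surviving strategies — Row: {South, East}; Column: {L, M, R}.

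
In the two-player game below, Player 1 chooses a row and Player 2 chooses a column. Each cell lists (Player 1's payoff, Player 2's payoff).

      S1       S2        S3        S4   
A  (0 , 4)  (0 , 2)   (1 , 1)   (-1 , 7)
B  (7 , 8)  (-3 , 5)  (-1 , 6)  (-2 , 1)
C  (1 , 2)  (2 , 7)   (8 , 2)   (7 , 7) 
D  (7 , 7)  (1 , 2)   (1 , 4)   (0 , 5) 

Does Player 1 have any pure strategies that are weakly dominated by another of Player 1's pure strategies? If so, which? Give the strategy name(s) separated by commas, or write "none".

A, B

A is weakly dominated by C (S1: 1>0, S2: 2>0, S3: 8>1, S4: 7>-1).
D weakly dominates B — S1: 7=7, S2: 1>-3, S3: 1>-1, S4: 0>-2.
Nothing dominates C: A at S1 (1>0); B at S2 (2>-3); D at S2 (2>1).
D is not dominated — it holds its own against A at S1 (7>0); B at S2 (1>-3); C at S1 (7>1).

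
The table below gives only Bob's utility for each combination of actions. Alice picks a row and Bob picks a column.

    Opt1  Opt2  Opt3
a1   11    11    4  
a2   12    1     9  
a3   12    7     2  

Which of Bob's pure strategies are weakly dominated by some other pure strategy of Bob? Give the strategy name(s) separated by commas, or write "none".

Opt2, Opt3

Nothing dominates Opt1: Opt2 at a2 (12>1); Opt3 at a1 (11>4).
Opt2: dominated, since Opt1 does at least as well everywhere (a1: 11=11, a2: 12>1, a3: 12>7).
Opt3 is weakly dominated by Opt1 (a1: 11>4, a2: 12>9, a3: 12>2).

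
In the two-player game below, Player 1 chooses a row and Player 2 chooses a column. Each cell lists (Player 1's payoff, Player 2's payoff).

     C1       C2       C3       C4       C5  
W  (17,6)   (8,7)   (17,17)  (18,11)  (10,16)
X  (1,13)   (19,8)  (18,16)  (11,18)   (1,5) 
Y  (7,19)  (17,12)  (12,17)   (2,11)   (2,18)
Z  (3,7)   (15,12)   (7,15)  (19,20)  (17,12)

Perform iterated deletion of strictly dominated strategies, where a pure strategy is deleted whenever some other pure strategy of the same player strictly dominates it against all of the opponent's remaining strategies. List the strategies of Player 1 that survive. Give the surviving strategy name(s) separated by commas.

Player 2's strategy C2 is strictly dominated by C3 (W: 17>7, X: 16>8, Y: 17>12, Z: 15>12) and is removed.
Row Y is eliminated: W beats it against every remaining column (C1: 17>7, C3: 17>12, C4: 18>2, C5: 10>2).
For Player 2, C3 strictly dominates C1 on the remaining rows (W: 17>6, X: 16>13, Z: 15>7); eliminate C1.
For Player 2, C3 strictly dominates C5 on the remaining rows (W: 17>16, X: 16>5, Z: 15>12); eliminate C5.
Among the remaining strategies, none is strictly dominated by another pure strategy of the same player, so the elimination stops.
Surviving strategies — Player 1: {W, X, Z}; Player 2: {C3, C4}.

W, X, Z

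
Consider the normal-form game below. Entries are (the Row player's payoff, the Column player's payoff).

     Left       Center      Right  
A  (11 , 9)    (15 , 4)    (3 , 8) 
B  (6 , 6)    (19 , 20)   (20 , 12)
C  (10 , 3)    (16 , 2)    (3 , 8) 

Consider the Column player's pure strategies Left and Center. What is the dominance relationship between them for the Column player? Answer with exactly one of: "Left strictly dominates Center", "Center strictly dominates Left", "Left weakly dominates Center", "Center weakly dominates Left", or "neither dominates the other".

neither dominates the other

Left's payoffs vs Center's, by the Row player's action — A: 9>4, B: 6<20, C: 3>2.
Left does better at A, C but worse at B; neither strategy dominates the other.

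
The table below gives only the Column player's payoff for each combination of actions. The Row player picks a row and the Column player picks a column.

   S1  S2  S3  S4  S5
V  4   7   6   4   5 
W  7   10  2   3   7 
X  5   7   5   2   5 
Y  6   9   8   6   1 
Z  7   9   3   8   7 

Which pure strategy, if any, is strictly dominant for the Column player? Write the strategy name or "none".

S2

S2 vs S1: V: 7>4, W: 10>7, X: 7>5, Y: 9>6, Z: 9>7.
S2 vs S3: V: 7>6, W: 10>2, X: 7>5, Y: 9>8, Z: 9>3.
S2 vs S4: V: 7>4, W: 10>3, X: 7>2, Y: 9>6, Z: 9>8.
S2 vs S5: V: 7>5, W: 10>7, X: 7>5, Y: 9>1, Z: 9>7.
S2 strictly beats every other strategy against every opponent action, so it is strictly dominant.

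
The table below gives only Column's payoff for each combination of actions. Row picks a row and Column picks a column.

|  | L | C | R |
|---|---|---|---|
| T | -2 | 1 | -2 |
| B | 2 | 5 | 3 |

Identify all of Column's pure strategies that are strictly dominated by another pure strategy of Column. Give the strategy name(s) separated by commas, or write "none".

L, R

L is strictly dominated by C (T: 1>-2, B: 5>2).
C is not dominated — it holds its own against L at T (1>-2); R at T (1>-2).
C strictly dominates R — T: 1>-2, B: 5>3.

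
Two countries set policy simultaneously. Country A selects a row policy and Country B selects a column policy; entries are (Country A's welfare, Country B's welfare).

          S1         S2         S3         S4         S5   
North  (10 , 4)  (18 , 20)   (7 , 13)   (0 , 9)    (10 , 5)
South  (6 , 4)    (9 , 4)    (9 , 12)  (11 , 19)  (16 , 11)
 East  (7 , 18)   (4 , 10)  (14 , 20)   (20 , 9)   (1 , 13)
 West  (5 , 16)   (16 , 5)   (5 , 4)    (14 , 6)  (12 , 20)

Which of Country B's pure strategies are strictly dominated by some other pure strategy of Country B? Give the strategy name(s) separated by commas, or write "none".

S1 is not dominated — it holds its own against S2 at South (4=4); S3 at West (16>4); S4 at East (18>9); S5 at East (18>13).
S2 is not dominated — it holds its own against S1 at North (20>4); S3 at North (20>13); S4 at North (20>9); S5 at North (20>5).
Nothing dominates S3: S1 at North (13>4); S2 at South (12>4); S4 at North (13>9); S5 at North (13>5).
Nothing dominates S4: S1 at North (9>4); S2 at South (19>4); S3 at South (19>12); S5 at North (9>5).
S5: no other strategy beats it everywhere (S1 at North (5>4); S2 at South (11>4); S3 at West (20>4); S4 at East (13>9)).

none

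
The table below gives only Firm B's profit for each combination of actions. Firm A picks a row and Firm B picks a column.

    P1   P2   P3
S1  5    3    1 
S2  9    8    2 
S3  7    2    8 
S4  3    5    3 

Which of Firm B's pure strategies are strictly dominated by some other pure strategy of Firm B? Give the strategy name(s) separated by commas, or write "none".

none

P1: no other strategy beats it everywhere (P2 at S1 (5>3); P3 at S1 (5>1)).
Nothing dominates P2: P1 at S4 (5>3); P3 at S1 (3>1).
P3 is not dominated — it holds its own against P1 at S3 (8>7); P2 at S3 (8>2).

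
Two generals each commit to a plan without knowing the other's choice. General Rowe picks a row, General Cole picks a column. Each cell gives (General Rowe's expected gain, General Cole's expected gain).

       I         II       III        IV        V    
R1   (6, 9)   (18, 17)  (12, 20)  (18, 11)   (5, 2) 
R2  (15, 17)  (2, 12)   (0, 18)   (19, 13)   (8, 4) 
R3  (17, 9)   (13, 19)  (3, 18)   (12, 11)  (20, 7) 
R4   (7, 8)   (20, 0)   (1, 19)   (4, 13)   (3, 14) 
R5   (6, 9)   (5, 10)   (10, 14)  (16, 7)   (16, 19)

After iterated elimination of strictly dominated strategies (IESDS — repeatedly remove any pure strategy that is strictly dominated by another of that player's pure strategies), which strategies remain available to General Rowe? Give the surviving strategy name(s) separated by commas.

For General Cole, III strictly dominates I on the remaining rows (R1: 20>9, R2: 18>17, R3: 18>9, R4: 19>8, R5: 14>9); eliminate I.
General Cole's strategy IV is strictly dominated by III (R1: 20>11, R2: 18>13, R3: 18>11, R4: 19>13, R5: 14>7) and is removed.
For General Rowe, R3 strictly dominates R2 on the remaining columns (II: 13>2, III: 3>0, V: 20>8); eliminate R2.
Among the remaining strategies, none is strictly dominated by another pure strategy of the same player, so the elimination stops.
Surviving strategies — General Rowe: {R1, R3, R4, R5}; General Cole: {II, III, V}.

R1, R3, R4, R5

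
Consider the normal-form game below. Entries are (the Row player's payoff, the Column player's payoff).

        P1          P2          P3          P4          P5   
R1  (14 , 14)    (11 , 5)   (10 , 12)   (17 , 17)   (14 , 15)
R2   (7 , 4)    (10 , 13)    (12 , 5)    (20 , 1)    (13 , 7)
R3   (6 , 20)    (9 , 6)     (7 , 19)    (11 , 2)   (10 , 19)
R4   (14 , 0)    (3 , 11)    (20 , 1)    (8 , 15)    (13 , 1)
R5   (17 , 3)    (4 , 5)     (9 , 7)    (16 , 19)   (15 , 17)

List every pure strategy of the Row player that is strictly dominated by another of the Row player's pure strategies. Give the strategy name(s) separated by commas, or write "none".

R1 is not dominated — it holds its own against R2 at P1 (14>7); R3 at P1 (14>6); R4 at P1 (14=14); R5 at P2 (11>4).
R2 is not dominated — it holds its own against R1 at P3 (12>10); R3 at P1 (7>6); R4 at P2 (10>3); R5 at P2 (10>4).
R1 strictly dominates R3 — P1: 14>6, P2: 11>9, P3: 10>7, P4: 17>11, P5: 14>10.
R4: no other strategy beats it everywhere (R1 at P1 (14=14); R2 at P1 (14>7); R3 at P1 (14>6); R5 at P3 (20>9)).
Nothing dominates R5: R1 at P1 (17>14); R2 at P1 (17>7); R3 at P1 (17>6); R4 at P1 (17>14).

R3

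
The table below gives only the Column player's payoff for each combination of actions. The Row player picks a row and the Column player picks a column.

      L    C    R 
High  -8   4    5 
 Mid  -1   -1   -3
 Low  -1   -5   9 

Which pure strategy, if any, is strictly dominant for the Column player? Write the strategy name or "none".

none

L fails to dominate C at High (-8<4).
C fails to dominate L at Mid (-1=-1).
R fails to dominate L at Mid (-3<-1).
No single strategy dominates all the others.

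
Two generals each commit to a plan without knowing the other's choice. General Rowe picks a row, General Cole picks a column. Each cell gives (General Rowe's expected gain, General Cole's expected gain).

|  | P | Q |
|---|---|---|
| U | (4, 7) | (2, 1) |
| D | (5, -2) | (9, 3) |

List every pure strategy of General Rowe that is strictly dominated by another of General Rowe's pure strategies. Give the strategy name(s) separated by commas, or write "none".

U: dominated, since D does at least as well everywhere (P: 5>4, Q: 9>2).
D: no other strategy beats it everywhere (U at P (5>4)).

U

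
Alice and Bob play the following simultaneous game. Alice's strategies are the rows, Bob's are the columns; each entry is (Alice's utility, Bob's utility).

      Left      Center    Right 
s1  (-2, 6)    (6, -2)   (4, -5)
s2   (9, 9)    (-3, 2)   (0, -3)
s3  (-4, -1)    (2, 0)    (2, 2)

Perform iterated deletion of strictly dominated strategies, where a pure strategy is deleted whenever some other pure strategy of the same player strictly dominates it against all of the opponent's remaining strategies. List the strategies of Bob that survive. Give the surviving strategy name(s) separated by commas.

For Alice, s1 strictly dominates s3 on the remaining columns (Left: -2>-4, Center: 6>2, Right: 4>2); eliminate s3.
For Bob, Left strictly dominates Center on the remaining rows (s1: 6>-2, s2: 9>2); eliminate Center.
For Bob, Left strictly dominates Right on the remaining rows (s1: 6>-5, s2: 9>-3); eliminate Right.
Row s1 is eliminated: s2 beats it against every remaining column (Left: 9>-2).
Among the remaining strategies, none is strictly dominated by another pure strategy of the same player, so the elimination stops.
Surviving strategies — Alice: {s2}; Bob: {Left}.

Left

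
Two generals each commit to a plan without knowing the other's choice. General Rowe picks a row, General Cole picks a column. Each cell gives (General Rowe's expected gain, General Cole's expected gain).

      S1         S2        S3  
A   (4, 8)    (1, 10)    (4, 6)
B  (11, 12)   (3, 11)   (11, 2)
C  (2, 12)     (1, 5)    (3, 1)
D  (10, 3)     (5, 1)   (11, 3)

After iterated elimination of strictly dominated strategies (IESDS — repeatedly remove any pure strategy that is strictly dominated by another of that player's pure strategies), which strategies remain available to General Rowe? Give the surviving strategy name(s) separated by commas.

General Rowe's strategy A is strictly dominated by B (S1: 11>4, S2: 3>1, S3: 11>4) and is removed.
For General Rowe, B strictly dominates C on the remaining columns (S1: 11>2, S2: 3>1, S3: 11>3); eliminate C.
Column S2 is eliminated: S1 beats it against every remaining row (B: 12>11, D: 3>1).
Among the remaining strategies, none is strictly dominated by another pure strategy of the same player, so the elimination stops.
Surviving strategies — General Rowe: {B, D}; General Cole: {S1, S3}.

B, D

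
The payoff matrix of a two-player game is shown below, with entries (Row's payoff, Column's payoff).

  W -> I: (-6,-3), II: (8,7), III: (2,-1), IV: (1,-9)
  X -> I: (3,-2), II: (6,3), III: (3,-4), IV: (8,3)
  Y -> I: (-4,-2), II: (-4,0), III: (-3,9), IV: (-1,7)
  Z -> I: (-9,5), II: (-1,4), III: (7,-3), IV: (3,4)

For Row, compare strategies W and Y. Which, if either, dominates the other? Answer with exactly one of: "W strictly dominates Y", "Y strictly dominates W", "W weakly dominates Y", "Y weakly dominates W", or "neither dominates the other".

W's payoffs vs Y's, by Column's action — I: -6<-4, II: 8>-4, III: 2>-3, IV: 1>-1.
W does better at II, III, IV but worse at I; neither strategy dominates the other.

neither dominates the other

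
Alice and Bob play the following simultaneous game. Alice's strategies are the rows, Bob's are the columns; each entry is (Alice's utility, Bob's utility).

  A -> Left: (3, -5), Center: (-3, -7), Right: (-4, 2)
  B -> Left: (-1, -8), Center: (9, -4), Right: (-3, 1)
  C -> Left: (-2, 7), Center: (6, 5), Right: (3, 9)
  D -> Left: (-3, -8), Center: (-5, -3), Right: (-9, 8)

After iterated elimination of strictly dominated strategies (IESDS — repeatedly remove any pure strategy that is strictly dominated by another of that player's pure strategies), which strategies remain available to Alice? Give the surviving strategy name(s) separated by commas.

C

Row D is eliminated: A beats it against every remaining column (Left: 3>-3, Center: -3>-5, Right: -4>-9).
Bob's strategy Left is strictly dominated by Right (A: 2>-5, B: 1>-8, C: 9>7) and is removed.
For Alice, B strictly dominates A on the remaining columns (Center: 9>-3, Right: -3>-4); eliminate A.
Bob's strategy Center is strictly dominated by Right (B: 1>-4, C: 9>5) and is removed.
Row B is eliminated: C beats it against every remaining column (Right: 3>-3).
Among the remaining strategies, none is strictly dominated by another pure strategy of the same player, so the elimination stops.
Surviving strategies — Alice: {C}; Bob: {Right}.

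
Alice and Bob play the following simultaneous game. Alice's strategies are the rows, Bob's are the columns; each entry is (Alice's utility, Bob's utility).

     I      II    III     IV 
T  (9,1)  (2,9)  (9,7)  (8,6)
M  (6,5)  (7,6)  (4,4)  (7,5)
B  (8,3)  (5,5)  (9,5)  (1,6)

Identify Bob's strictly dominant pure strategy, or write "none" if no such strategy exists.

I fails to dominate II at T (1<9).
II fails to dominate III at B (5=5).
III fails to dominate I at M (4<5).
IV fails to dominate I at M (5=5).
No single strategy dominates all the others.

none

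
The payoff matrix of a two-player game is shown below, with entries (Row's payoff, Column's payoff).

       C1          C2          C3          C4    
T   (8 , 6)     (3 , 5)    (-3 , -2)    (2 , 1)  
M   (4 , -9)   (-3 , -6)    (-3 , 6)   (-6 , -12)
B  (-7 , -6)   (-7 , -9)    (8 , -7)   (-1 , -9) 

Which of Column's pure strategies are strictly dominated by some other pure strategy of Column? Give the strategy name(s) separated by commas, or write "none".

C4

C1 is not dominated — it holds its own against C2 at T (6>5); C3 at T (6>-2); C4 at T (6>1).
C2 is not dominated — it holds its own against C1 at M (-6>-9); C3 at T (5>-2); C4 at T (5>1).
C3 is not dominated — it holds its own against C1 at M (6>-9); C2 at M (6>-6); C4 at M (6>-12).
C4 is strictly dominated by C1 (T: 6>1, M: -9>-12, B: -6>-9).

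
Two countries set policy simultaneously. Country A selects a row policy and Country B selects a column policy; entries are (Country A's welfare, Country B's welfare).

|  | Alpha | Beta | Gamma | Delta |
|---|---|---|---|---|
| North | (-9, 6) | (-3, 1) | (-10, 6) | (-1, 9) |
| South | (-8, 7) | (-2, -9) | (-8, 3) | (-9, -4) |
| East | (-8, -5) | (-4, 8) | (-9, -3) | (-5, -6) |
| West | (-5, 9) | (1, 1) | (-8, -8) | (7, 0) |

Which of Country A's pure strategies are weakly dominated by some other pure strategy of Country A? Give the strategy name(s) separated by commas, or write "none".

North, South, East

West weakly dominates North — Alpha: -5>-9, Beta: 1>-3, Gamma: -8>-10, Delta: 7>-1.
West weakly dominates South — Alpha: -5>-8, Beta: 1>-2, Gamma: -8=-8, Delta: 7>-9.
East: dominated, since West does at least as well everywhere (Alpha: -5>-8, Beta: 1>-4, Gamma: -8>-9, Delta: 7>-5).
West is not dominated — it holds its own against North at Alpha (-5>-9); South at Alpha (-5>-8); East at Alpha (-5>-8).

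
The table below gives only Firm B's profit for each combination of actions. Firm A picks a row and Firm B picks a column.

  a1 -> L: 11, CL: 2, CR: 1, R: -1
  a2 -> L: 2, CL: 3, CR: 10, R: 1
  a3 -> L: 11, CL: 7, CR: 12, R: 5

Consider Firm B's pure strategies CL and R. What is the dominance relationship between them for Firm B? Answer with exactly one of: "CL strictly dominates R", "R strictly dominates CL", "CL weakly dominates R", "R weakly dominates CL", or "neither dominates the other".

CL's payoffs vs R's, by Firm A's action — a1: 2>-1, a2: 3>1, a3: 7>5.
Every comparison favours CL, so CL strictly dominates R.

CL strictly dominates R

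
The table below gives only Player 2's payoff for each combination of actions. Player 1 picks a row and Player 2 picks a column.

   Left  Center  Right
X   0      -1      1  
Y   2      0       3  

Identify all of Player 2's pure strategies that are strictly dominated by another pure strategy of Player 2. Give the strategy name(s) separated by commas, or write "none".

Right strictly dominates Left — X: 1>0, Y: 3>2.
Center: dominated, since Left does at least as well everywhere (X: 0>-1, Y: 2>0).
Right: no other strategy beats it everywhere (Left at X (1>0); Center at X (1>-1)).

Left, Center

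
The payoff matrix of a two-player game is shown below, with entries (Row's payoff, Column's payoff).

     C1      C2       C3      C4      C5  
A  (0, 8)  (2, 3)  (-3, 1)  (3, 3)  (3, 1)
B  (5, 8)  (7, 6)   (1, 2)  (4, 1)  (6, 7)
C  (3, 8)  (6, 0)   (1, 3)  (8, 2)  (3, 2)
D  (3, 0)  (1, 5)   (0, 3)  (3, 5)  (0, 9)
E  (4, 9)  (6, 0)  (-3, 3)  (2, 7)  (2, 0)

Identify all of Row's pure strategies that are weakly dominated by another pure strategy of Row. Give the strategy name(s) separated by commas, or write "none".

A: dominated, since B does at least as well everywhere (C1: 5>0, C2: 7>2, C3: 1>-3, C4: 4>3, C5: 6>3).
B is not dominated — it holds its own against A at C1 (5>0); C at C1 (5>3); D at C1 (5>3); E at C1 (5>4).
Nothing dominates C: A at C1 (3>0); B at C4 (8>4); D at C2 (6>1); E at C3 (1>-3).
B weakly dominates D — C1: 5>3, C2: 7>1, C3: 1>0, C4: 4>3, C5: 6>0.
E is weakly dominated by B (C1: 5>4, C2: 7>6, C3: 1>-3, C4: 4>2, C5: 6>2).

A, D, E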